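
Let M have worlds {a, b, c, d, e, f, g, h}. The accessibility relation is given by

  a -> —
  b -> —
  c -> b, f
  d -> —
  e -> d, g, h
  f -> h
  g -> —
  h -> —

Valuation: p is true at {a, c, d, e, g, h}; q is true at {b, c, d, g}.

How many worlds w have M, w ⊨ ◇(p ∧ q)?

a: no successors, so ◇(p ∧ q) fails. ✗
b: no successors, so ◇(p ∧ q) fails. ✗
c: successors {b, f}; p ∧ q there: b:F, f:F. ✗
d: no successors, so ◇(p ∧ q) fails. ✗
e: successors {d, g, h}; p ∧ q there: d:T, g:T, h:F. ✓
f: successors {h}; p ∧ q there: h:F. ✗
g: no successors, so ◇(p ∧ q) fails. ✗
h: no successors, so ◇(p ∧ q) fails. ✗
Satisfying worlds: {e}.

1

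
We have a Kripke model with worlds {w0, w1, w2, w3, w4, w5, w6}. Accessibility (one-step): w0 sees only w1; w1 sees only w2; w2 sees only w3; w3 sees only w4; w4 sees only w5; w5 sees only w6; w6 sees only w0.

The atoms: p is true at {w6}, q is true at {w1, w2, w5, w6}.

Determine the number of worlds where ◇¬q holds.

w0: successors {w1}; ¬q there: w1:F. ✗
w1: successors {w2}; ¬q there: w2:F. ✗
w2: successors {w3}; ¬q there: w3:T. ✓
w3: successors {w4}; ¬q there: w4:T. ✓
w4: successors {w5}; ¬q there: w5:F. ✗
w5: successors {w6}; ¬q there: w6:F. ✗
w6: successors {w0}; ¬q there: w0:T. ✓
Satisfying worlds: {w2, w3, w6}.

3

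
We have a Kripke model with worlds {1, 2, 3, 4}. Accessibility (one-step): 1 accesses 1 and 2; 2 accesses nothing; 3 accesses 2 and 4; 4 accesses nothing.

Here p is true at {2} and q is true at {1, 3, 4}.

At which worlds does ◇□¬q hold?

{1, 3}

1: successors {1, 2}; □¬q there: 1:F, 2:T. ✓
2: no successors, so ◇□¬q fails. ✗
3: successors {2, 4}; □¬q there: 2:T, 4:T. ✓
4: no successors, so ◇□¬q fails. ✗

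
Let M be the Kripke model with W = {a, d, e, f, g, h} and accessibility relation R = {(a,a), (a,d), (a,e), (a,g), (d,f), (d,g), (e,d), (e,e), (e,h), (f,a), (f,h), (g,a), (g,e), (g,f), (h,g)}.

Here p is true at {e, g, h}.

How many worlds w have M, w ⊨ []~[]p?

a: successors {a, d, e, g}; ~[]p there: a:T, d:T, e:T, g:T. ✓
d: successors {f, g}; ~[]p there: f:T, g:T. ✓
e: successors {d, e, h}; ~[]p there: d:T, e:T, h:F. ✗
f: successors {a, h}; ~[]p there: a:T, h:F. ✗
g: successors {a, e, f}; ~[]p there: a:T, e:T, f:T. ✓
h: successors {g}; ~[]p there: g:T. ✓
Satisfying worlds: {a, d, g, h}.

4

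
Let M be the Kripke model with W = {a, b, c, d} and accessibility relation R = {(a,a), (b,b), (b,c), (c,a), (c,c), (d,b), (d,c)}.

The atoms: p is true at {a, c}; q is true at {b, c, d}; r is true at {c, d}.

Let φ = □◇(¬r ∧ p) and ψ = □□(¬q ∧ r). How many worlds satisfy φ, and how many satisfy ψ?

2 and 0

For □◇(¬r ∧ p):
a: successors {a}; ◇(¬r ∧ p) there: a:T. ✓
b: successors {b, c}; ◇(¬r ∧ p) there: b:F, c:T. ✗
c: successors {a, c}; ◇(¬r ∧ p) there: a:T, c:T. ✓
d: successors {b, c}; ◇(¬r ∧ p) there: b:F, c:T. ✗
— 2 worlds.
For □□(¬q ∧ r):
a: successors {a}; □(¬q ∧ r) there: a:F. ✗
b: successors {b, c}; □(¬q ∧ r) there: b:F, c:F. ✗
c: successors {a, c}; □(¬q ∧ r) there: a:F, c:F. ✗
d: successors {b, c}; □(¬q ∧ r) there: b:F, c:F. ✗
— 0 worlds.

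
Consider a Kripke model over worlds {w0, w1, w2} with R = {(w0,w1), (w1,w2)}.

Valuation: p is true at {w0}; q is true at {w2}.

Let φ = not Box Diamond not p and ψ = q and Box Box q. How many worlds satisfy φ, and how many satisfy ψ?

For not Box Diamond not p:
w0: Box Diamond not p is T. ✗
w1: Box Diamond not p is F. ✓
w2: Box Diamond not p is T. ✗
— 1 world.
For q and Box Box q:
w0: q is F, Box Box q is T. ✗
w1: q is F, Box Box q is T. ✗
w2: q is T, Box Box q is T. ✓
— 1 world.

1 and 1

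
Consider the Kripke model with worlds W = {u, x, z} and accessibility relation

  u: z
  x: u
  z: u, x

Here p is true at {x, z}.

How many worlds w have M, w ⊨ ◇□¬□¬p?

u: successors {z}; □¬□¬p there: z:F. ✗
x: successors {u}; □¬□¬p there: u:T. ✓
z: successors {u, x}; □¬□¬p there: u:T, x:T. ✓
Satisfying worlds: {x, z}.

2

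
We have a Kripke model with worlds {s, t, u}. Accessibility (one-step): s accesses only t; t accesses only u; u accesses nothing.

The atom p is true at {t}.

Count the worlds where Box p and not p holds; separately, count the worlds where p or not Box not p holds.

For Box p and not p:
s: Box p is T, not p is T. ✓
t: Box p is F, not p is F. ✗
u: Box p is T, not p is T. ✓
— 2 worlds.
For p or not Box not p:
s: p is F, not Box not p is T. ✓
t: p is T, not Box not p is F. ✓
u: p is F, not Box not p is F. ✗
— 2 worlds.

2 and 2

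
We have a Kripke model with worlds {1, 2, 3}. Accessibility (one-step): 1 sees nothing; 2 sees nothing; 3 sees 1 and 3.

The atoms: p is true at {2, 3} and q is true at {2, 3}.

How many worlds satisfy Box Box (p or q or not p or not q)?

3

1: no successors, so Box Box (p or q or not p or not q) holds vacuously. ✓
2: no successors, so Box Box (p or q or not p or not q) holds vacuously. ✓
3: successors {1, 3}; Box (p or q or not p or not q) there: 1:T, 3:T. ✓
Satisfying worlds: {1, 2, 3}.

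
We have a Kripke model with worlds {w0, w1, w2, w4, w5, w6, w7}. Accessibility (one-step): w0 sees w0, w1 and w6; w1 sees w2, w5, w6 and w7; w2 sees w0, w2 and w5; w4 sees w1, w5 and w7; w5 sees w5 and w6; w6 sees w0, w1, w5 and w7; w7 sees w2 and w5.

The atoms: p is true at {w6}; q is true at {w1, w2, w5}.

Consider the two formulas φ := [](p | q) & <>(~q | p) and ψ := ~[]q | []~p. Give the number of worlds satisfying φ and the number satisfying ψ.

For [](p | q) & <>(~q | p):
w0: [](p | q) is F, <>(~q | p) is T. ✗
w1: [](p | q) is F, <>(~q | p) is T. ✗
w2: [](p | q) is F, <>(~q | p) is T. ✗
w4: [](p | q) is F, <>(~q | p) is T. ✗
w5: [](p | q) is T, <>(~q | p) is T. ✓
w6: [](p | q) is F, <>(~q | p) is T. ✗
w7: [](p | q) is T, <>(~q | p) is F. ✗
— 1 world.
For ~[]q | []~p:
w0: ~[]q is T, []~p is F. ✓
w1: ~[]q is T, []~p is F. ✓
w2: ~[]q is T, []~p is T. ✓
w4: ~[]q is T, []~p is T. ✓
w5: ~[]q is T, []~p is F. ✓
w6: ~[]q is T, []~p is T. ✓
w7: ~[]q is F, []~p is T. ✓
— 7 worlds.

1 and 7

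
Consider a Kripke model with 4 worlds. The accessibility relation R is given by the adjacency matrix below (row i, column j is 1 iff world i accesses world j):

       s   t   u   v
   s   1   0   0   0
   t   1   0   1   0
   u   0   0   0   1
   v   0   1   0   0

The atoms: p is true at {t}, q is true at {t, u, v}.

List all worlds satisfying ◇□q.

{t, u}

s: successors {s}; □q there: s:F. ✗
t: successors {s, u}; □q there: s:F, u:T. ✓
u: successors {v}; □q there: v:T. ✓
v: successors {t}; □q there: t:F. ✗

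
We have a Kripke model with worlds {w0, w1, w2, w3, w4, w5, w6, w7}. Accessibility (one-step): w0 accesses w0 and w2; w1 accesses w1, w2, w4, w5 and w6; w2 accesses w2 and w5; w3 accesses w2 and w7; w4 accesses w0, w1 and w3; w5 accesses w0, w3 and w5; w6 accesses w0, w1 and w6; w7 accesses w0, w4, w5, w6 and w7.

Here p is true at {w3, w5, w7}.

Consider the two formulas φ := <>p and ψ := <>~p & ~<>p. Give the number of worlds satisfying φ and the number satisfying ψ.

For <>p:
w0: successors {w0, w2}; p there: w0:F, w2:F. ✗
w1: successors {w1, w2, w4, w5, w6}; p there: w1:F, w2:F, w4:F, w5:T, w6:F. ✓
w2: successors {w2, w5}; p there: w2:F, w5:T. ✓
w3: successors {w2, w7}; p there: w2:F, w7:T. ✓
w4: successors {w0, w1, w3}; p there: w0:F, w1:F, w3:T. ✓
w5: successors {w0, w3, w5}; p there: w0:F, w3:T, w5:T. ✓
w6: successors {w0, w1, w6}; p there: w0:F, w1:F, w6:F. ✗
w7: successors {w0, w4, w5, w6, w7}; p there: w0:F, w4:F, w5:T, w6:F, w7:T. ✓
— 6 worlds.
For <>~p & ~<>p:
w0: <>~p is T, ~<>p is T. ✓
w1: <>~p is T, ~<>p is F. ✗
w2: <>~p is T, ~<>p is F. ✗
w3: <>~p is T, ~<>p is F. ✗
w4: <>~p is T, ~<>p is F. ✗
w5: <>~p is T, ~<>p is F. ✗
w6: <>~p is T, ~<>p is T. ✓
w7: <>~p is T, ~<>p is F. ✗
— 2 worlds.

6 and 2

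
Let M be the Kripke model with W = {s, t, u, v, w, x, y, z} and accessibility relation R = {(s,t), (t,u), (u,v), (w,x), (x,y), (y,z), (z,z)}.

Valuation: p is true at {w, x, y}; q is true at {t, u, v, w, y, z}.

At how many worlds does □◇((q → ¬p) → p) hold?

s: successors {t}; ◇((q → ¬p) → p) there: t:F. ✗
t: successors {u}; ◇((q → ¬p) → p) there: u:F. ✗
u: successors {v}; ◇((q → ¬p) → p) there: v:F. ✗
v: no successors, so □◇((q → ¬p) → p) holds vacuously. ✓
w: successors {x}; ◇((q → ¬p) → p) there: x:T. ✓
x: successors {y}; ◇((q → ¬p) → p) there: y:F. ✗
y: successors {z}; ◇((q → ¬p) → p) there: z:F. ✗
z: successors {z}; ◇((q → ¬p) → p) there: z:F. ✗
Satisfying worlds: {v, w}.

2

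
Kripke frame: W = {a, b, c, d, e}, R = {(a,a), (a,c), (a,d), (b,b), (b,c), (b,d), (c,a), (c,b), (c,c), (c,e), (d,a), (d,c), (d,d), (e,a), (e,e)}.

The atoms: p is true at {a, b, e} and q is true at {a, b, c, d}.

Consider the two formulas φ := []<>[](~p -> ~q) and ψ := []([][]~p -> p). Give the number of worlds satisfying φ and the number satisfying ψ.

For []<>[](~p -> ~q):
a: successors {a, c, d}; <>[](~p -> ~q) there: a:F, c:T, d:F. ✗
b: successors {b, c, d}; <>[](~p -> ~q) there: b:F, c:T, d:F. ✗
c: successors {a, b, c, e}; <>[](~p -> ~q) there: a:F, b:F, c:T, e:T. ✗
d: successors {a, c, d}; <>[](~p -> ~q) there: a:F, c:T, d:F. ✗
e: successors {a, e}; <>[](~p -> ~q) there: a:F, e:T. ✗
— 0 worlds.
For []([][]~p -> p):
a: successors {a, c, d}; [][]~p -> p there: a:T, c:T, d:T. ✓
b: successors {b, c, d}; [][]~p -> p there: b:T, c:T, d:T. ✓
c: successors {a, b, c, e}; [][]~p -> p there: a:T, b:T, c:T, e:T. ✓
d: successors {a, c, d}; [][]~p -> p there: a:T, c:T, d:T. ✓
e: successors {a, e}; [][]~p -> p there: a:T, e:T. ✓
— 5 worlds.

0 and 5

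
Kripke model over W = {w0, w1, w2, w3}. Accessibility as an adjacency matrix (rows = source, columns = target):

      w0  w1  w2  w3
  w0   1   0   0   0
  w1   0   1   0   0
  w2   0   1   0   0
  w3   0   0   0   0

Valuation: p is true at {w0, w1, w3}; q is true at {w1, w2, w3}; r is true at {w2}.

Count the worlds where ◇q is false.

2

w0: successors {w0}; q there: w0:F. ✗
w1: successors {w1}; q there: w1:T. ✓
w2: successors {w1}; q there: w1:T. ✓
w3: no successors, so ◇q fails. ✗
Satisfying worlds: {w1, w2}.
So ◇q fails at the other 2 worlds.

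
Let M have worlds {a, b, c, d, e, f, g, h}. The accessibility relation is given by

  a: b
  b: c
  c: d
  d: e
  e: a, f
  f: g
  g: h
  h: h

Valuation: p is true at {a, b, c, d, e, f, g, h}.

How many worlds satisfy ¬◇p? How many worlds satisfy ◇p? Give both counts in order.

For ¬◇p:
a: ◇p is T. ✗
b: ◇p is T. ✗
c: ◇p is T. ✗
d: ◇p is T. ✗
e: ◇p is T. ✗
f: ◇p is T. ✗
g: ◇p is T. ✗
h: ◇p is T. ✗
— 0 worlds.
For ◇p:
a: successors {b}; p there: b:T. ✓
b: successors {c}; p there: c:T. ✓
c: successors {d}; p there: d:T. ✓
d: successors {e}; p there: e:T. ✓
e: successors {a, f}; p there: a:T, f:T. ✓
f: successors {g}; p there: g:T. ✓
g: successors {h}; p there: h:T. ✓
h: successors {h}; p there: h:T. ✓
— 8 worlds.

0 and 8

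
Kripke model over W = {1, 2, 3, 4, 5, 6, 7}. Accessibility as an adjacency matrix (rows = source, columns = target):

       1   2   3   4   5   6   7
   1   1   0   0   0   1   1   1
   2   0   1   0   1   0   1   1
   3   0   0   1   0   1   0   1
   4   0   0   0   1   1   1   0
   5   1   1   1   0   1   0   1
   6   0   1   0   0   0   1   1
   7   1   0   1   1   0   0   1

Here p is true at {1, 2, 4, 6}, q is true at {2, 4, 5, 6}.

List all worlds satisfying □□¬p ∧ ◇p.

∅

1: □□¬p is F, ◇p is T. ✗
2: □□¬p is F, ◇p is T. ✗
3: □□¬p is F, ◇p is F. ✗
4: □□¬p is F, ◇p is T. ✗
5: □□¬p is F, ◇p is T. ✗
6: □□¬p is F, ◇p is T. ✗
7: □□¬p is F, ◇p is T. ✗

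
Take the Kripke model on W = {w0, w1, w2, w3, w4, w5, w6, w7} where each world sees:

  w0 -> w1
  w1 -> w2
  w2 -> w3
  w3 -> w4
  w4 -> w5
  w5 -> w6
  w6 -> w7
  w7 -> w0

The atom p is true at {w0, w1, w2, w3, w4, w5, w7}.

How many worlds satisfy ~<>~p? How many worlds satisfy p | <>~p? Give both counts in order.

7 and 7

For ~<>~p:
w0: <>~p is F. ✓
w1: <>~p is F. ✓
w2: <>~p is F. ✓
w3: <>~p is F. ✓
w4: <>~p is F. ✓
w5: <>~p is T. ✗
w6: <>~p is F. ✓
w7: <>~p is F. ✓
— 7 worlds.
For p | <>~p:
w0: p is T, <>~p is F. ✓
w1: p is T, <>~p is F. ✓
w2: p is T, <>~p is F. ✓
w3: p is T, <>~p is F. ✓
w4: p is T, <>~p is F. ✓
w5: p is T, <>~p is T. ✓
w6: p is F, <>~p is F. ✗
w7: p is T, <>~p is F. ✓
— 7 worlds.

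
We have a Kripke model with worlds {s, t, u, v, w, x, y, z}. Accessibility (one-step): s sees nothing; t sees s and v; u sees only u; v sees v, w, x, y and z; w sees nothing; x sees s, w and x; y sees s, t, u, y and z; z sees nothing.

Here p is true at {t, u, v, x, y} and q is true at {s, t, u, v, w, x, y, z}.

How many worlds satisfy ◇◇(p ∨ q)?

s: no successors, so ◇◇(p ∨ q) fails. ✗
t: successors {s, v}; ◇(p ∨ q) there: s:F, v:T. ✓
u: successors {u}; ◇(p ∨ q) there: u:T. ✓
v: successors {v, w, x, y, z}; ◇(p ∨ q) there: v:T, w:F, x:T, y:T, z:F. ✓
w: no successors, so ◇◇(p ∨ q) fails. ✗
x: successors {s, w, x}; ◇(p ∨ q) there: s:F, w:F, x:T. ✓
y: successors {s, t, u, y, z}; ◇(p ∨ q) there: s:F, t:T, u:T, y:T, z:F. ✓
z: no successors, so ◇◇(p ∨ q) fails. ✗
Satisfying worlds: {t, u, v, x, y}.

5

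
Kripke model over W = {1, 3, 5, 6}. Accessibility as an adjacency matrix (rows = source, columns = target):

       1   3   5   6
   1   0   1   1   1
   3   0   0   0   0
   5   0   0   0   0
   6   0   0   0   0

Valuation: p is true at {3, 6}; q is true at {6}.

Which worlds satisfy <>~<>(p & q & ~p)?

{1}

1: successors {3, 5, 6}; ~<>(p & q & ~p) there: 3:T, 5:T, 6:T. ✓
3: no successors, so <>~<>(p & q & ~p) fails. ✗
5: no successors, so <>~<>(p & q & ~p) fails. ✗
6: no successors, so <>~<>(p & q & ~p) fails. ✗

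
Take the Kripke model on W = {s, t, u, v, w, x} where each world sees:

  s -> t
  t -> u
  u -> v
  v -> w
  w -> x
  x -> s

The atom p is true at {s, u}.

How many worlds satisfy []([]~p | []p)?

6

s: successors {t}; []~p | []p there: t:T. ✓
t: successors {u}; []~p | []p there: u:T. ✓
u: successors {v}; []~p | []p there: v:T. ✓
v: successors {w}; []~p | []p there: w:T. ✓
w: successors {x}; []~p | []p there: x:T. ✓
x: successors {s}; []~p | []p there: s:T. ✓
Satisfying worlds: {s, t, u, v, w, x}.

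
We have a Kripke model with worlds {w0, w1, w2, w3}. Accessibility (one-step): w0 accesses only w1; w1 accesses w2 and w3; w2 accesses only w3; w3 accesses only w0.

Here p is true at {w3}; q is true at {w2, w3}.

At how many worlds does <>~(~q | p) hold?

1

w0: successors {w1}; ~(~q | p) there: w1:F. ✗
w1: successors {w2, w3}; ~(~q | p) there: w2:T, w3:F. ✓
w2: successors {w3}; ~(~q | p) there: w3:F. ✗
w3: successors {w0}; ~(~q | p) there: w0:F. ✗
Satisfying worlds: {w1}.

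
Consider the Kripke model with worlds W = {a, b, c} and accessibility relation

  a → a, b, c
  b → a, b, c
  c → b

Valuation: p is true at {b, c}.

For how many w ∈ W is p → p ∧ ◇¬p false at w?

a: p is F, p ∧ ◇¬p is F. ✓
b: p is T, p ∧ ◇¬p is T. ✓
c: p is T, p ∧ ◇¬p is F. ✗
Satisfying worlds: {a, b}.
So p → p ∧ ◇¬p fails at the other 1 world.

1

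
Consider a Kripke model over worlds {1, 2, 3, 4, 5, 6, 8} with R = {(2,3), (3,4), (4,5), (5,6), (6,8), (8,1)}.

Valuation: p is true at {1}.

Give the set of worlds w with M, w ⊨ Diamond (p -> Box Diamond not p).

1: no successors, so Diamond (p -> Box Diamond not p) fails. ✗
2: successors {3}; p -> Box Diamond not p there: 3:T. ✓
3: successors {4}; p -> Box Diamond not p there: 4:T. ✓
4: successors {5}; p -> Box Diamond not p there: 5:T. ✓
5: successors {6}; p -> Box Diamond not p there: 6:T. ✓
6: successors {8}; p -> Box Diamond not p there: 8:T. ✓
8: successors {1}; p -> Box Diamond not p there: 1:T. ✓

{2, 3, 4, 5, 6, 8}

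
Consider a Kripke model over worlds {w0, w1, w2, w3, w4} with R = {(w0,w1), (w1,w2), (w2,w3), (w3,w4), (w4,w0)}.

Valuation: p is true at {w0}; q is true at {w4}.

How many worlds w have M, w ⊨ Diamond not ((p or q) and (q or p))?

w0: successors {w1}; not ((p or q) and (q or p)) there: w1:T. ✓
w1: successors {w2}; not ((p or q) and (q or p)) there: w2:T. ✓
w2: successors {w3}; not ((p or q) and (q or p)) there: w3:T. ✓
w3: successors {w4}; not ((p or q) and (q or p)) there: w4:F. ✗
w4: successors {w0}; not ((p or q) and (q or p)) there: w0:F. ✗
Satisfying worlds: {w0, w1, w2}.

3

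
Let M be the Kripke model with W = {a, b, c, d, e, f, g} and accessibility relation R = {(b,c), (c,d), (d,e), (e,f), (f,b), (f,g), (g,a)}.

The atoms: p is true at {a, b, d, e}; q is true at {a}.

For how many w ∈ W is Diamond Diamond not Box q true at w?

a: no successors, so Diamond Diamond not Box q fails. ✗
b: successors {c}; Diamond not Box q there: c:T. ✓
c: successors {d}; Diamond not Box q there: d:T. ✓
d: successors {e}; Diamond not Box q there: e:T. ✓
e: successors {f}; Diamond not Box q there: f:T. ✓
f: successors {b, g}; Diamond not Box q there: b:T, g:F. ✓
g: successors {a}; Diamond not Box q there: a:F. ✗
Satisfying worlds: {b, c, d, e, f}.

5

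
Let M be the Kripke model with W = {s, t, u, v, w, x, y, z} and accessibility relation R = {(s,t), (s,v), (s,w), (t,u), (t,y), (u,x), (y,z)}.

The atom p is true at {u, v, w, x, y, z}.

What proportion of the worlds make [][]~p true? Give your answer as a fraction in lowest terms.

s: successors {t, v, w}; []~p there: t:F, v:T, w:T. ✗
t: successors {u, y}; []~p there: u:F, y:F. ✗
u: successors {x}; []~p there: x:T. ✓
v: no successors, so [][]~p holds vacuously. ✓
w: no successors, so [][]~p holds vacuously. ✓
x: no successors, so [][]~p holds vacuously. ✓
y: successors {z}; []~p there: z:T. ✓
z: no successors, so [][]~p holds vacuously. ✓
That's 6 of 8 worlds, so 6/8 = 3/4.

3/4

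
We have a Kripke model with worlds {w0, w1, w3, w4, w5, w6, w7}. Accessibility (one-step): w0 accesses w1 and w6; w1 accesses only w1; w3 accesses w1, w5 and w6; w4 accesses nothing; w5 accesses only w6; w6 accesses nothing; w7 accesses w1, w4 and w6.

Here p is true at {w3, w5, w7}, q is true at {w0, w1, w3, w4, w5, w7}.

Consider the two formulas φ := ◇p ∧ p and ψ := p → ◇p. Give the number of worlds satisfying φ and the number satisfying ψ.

1 and 5

For ◇p ∧ p:
w0: ◇p is F, p is F. ✗
w1: ◇p is F, p is F. ✗
w3: ◇p is T, p is T. ✓
w4: ◇p is F, p is F. ✗
w5: ◇p is F, p is T. ✗
w6: ◇p is F, p is F. ✗
w7: ◇p is F, p is T. ✗
— 1 world.
For p → ◇p:
w0: p is F, ◇p is F. ✓
w1: p is F, ◇p is F. ✓
w3: p is T, ◇p is T. ✓
w4: p is F, ◇p is F. ✓
w5: p is T, ◇p is F. ✗
w6: p is F, ◇p is F. ✓
w7: p is T, ◇p is F. ✗
— 5 worlds.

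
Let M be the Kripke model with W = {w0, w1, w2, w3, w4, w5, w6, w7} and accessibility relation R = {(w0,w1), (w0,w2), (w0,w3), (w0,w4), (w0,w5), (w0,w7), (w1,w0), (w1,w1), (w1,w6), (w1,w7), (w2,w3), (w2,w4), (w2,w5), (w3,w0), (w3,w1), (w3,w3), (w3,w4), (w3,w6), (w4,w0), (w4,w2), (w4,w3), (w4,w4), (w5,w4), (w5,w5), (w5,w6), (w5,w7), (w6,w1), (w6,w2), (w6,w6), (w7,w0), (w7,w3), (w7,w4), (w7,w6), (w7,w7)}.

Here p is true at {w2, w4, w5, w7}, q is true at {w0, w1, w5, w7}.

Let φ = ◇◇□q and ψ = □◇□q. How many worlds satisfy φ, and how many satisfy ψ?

For ◇◇□q:
w0: successors {w1, w2, w3, w4, w5, w7}; ◇□q there: w1:F, w2:F, w3:F, w4:F, w5:F, w7:F. ✗
w1: successors {w0, w1, w6, w7}; ◇□q there: w0:F, w1:F, w6:F, w7:F. ✗
w2: successors {w3, w4, w5}; ◇□q there: w3:F, w4:F, w5:F. ✗
w3: successors {w0, w1, w3, w4, w6}; ◇□q there: w0:F, w1:F, w3:F, w4:F, w6:F. ✗
w4: successors {w0, w2, w3, w4}; ◇□q there: w0:F, w2:F, w3:F, w4:F. ✗
w5: successors {w4, w5, w6, w7}; ◇□q there: w4:F, w5:F, w6:F, w7:F. ✗
w6: successors {w1, w2, w6}; ◇□q there: w1:F, w2:F, w6:F. ✗
w7: successors {w0, w3, w4, w6, w7}; ◇□q there: w0:F, w3:F, w4:F, w6:F, w7:F. ✗
— 0 worlds.
For □◇□q:
w0: successors {w1, w2, w3, w4, w5, w7}; ◇□q there: w1:F, w2:F, w3:F, w4:F, w5:F, w7:F. ✗
w1: successors {w0, w1, w6, w7}; ◇□q there: w0:F, w1:F, w6:F, w7:F. ✗
w2: successors {w3, w4, w5}; ◇□q there: w3:F, w4:F, w5:F. ✗
w3: successors {w0, w1, w3, w4, w6}; ◇□q there: w0:F, w1:F, w3:F, w4:F, w6:F. ✗
w4: successors {w0, w2, w3, w4}; ◇□q there: w0:F, w2:F, w3:F, w4:F. ✗
w5: successors {w4, w5, w6, w7}; ◇□q there: w4:F, w5:F, w6:F, w7:F. ✗
w6: successors {w1, w2, w6}; ◇□q there: w1:F, w2:F, w6:F. ✗
w7: successors {w0, w3, w4, w6, w7}; ◇□q there: w0:F, w3:F, w4:F, w6:F, w7:F. ✗
— 0 worlds.

0 and 0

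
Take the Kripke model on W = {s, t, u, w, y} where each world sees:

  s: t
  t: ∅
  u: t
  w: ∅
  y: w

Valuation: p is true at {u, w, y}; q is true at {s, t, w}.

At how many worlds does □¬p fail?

1

s: successors {t}; ¬p there: t:T. ✓
t: no successors, so □¬p holds vacuously. ✓
u: successors {t}; ¬p there: t:T. ✓
w: no successors, so □¬p holds vacuously. ✓
y: successors {w}; ¬p there: w:F. ✗
Satisfying worlds: {s, t, u, w}.
So □¬p fails at the other 1 world.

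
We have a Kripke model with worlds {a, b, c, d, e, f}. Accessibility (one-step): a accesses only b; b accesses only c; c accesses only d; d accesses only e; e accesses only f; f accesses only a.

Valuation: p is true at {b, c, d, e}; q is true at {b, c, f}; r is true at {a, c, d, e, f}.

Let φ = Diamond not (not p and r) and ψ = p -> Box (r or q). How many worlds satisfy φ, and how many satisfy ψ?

For Diamond not (not p and r):
a: successors {b}; not (not p and r) there: b:T. ✓
b: successors {c}; not (not p and r) there: c:T. ✓
c: successors {d}; not (not p and r) there: d:T. ✓
d: successors {e}; not (not p and r) there: e:T. ✓
e: successors {f}; not (not p and r) there: f:F. ✗
f: successors {a}; not (not p and r) there: a:F. ✗
— 4 worlds.
For p -> Box (r or q):
a: p is F, Box (r or q) is T. ✓
b: p is T, Box (r or q) is T. ✓
c: p is T, Box (r or q) is T. ✓
d: p is T, Box (r or q) is T. ✓
e: p is T, Box (r or q) is T. ✓
f: p is F, Box (r or q) is T. ✓
— 6 worlds.

4 and 6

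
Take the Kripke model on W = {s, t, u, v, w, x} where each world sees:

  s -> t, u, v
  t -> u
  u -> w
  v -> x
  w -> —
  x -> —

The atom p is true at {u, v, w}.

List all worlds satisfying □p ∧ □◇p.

s: □p is F, □◇p is F. ✗
t: □p is T, □◇p is T. ✓
u: □p is T, □◇p is F. ✗
v: □p is F, □◇p is F. ✗
w: □p is T, □◇p is T. ✓
x: □p is T, □◇p is T. ✓

{t, w, x}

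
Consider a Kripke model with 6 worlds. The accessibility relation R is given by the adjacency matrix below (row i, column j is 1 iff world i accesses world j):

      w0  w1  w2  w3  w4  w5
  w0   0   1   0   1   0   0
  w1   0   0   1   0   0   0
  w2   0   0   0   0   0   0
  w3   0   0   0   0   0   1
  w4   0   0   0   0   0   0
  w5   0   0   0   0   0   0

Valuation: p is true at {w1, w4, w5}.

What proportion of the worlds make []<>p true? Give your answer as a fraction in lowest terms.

1/2

w0: successors {w1, w3}; <>p there: w1:F, w3:T. ✗
w1: successors {w2}; <>p there: w2:F. ✗
w2: no successors, so []<>p holds vacuously. ✓
w3: successors {w5}; <>p there: w5:F. ✗
w4: no successors, so []<>p holds vacuously. ✓
w5: no successors, so []<>p holds vacuously. ✓
That's 3 of 6 worlds, so 3/6 = 1/2.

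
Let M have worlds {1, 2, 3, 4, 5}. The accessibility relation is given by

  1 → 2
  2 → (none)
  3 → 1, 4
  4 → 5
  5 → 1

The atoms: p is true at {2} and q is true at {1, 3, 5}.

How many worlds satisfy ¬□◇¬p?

3

1: □◇¬p is F. ✓
2: □◇¬p is T. ✗
3: □◇¬p is F. ✓
4: □◇¬p is T. ✗
5: □◇¬p is F. ✓
Satisfying worlds: {1, 3, 5}.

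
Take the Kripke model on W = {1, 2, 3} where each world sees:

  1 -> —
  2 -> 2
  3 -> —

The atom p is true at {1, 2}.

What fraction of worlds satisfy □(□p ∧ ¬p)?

1: no successors, so □(□p ∧ ¬p) holds vacuously. ✓
2: successors {2}; □p ∧ ¬p there: 2:F. ✗
3: no successors, so □(□p ∧ ¬p) holds vacuously. ✓
That's 2 of 3 worlds, so 2/3.

2/3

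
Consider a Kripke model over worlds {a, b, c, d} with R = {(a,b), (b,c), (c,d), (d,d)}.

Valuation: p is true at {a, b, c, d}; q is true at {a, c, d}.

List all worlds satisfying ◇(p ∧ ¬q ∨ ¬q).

{a}

a: successors {b}; p ∧ ¬q ∨ ¬q there: b:T. ✓
b: successors {c}; p ∧ ¬q ∨ ¬q there: c:F. ✗
c: successors {d}; p ∧ ¬q ∨ ¬q there: d:F. ✗
d: successors {d}; p ∧ ¬q ∨ ¬q there: d:F. ✗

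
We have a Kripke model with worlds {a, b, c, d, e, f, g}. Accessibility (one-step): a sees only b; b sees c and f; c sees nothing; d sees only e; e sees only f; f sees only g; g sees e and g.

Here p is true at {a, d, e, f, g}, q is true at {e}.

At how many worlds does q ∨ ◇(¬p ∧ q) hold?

1

a: q is F, ◇(¬p ∧ q) is F. ✗
b: q is F, ◇(¬p ∧ q) is F. ✗
c: q is F, ◇(¬p ∧ q) is F. ✗
d: q is F, ◇(¬p ∧ q) is F. ✗
e: q is T, ◇(¬p ∧ q) is F. ✓
f: q is F, ◇(¬p ∧ q) is F. ✗
g: q is F, ◇(¬p ∧ q) is F. ✗
Satisfying worlds: {e}.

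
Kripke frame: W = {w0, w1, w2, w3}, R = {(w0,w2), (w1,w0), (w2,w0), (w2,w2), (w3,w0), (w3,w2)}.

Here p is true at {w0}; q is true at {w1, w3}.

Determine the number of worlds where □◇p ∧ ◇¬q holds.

w0: □◇p is T, ◇¬q is T. ✓
w1: □◇p is F, ◇¬q is T. ✗
w2: □◇p is F, ◇¬q is T. ✗
w3: □◇p is F, ◇¬q is T. ✗
Satisfying worlds: {w0}.

1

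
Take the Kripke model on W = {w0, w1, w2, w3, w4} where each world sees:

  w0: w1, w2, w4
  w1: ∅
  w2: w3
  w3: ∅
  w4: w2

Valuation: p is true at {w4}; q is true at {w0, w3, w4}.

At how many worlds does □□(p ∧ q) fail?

2

w0: successors {w1, w2, w4}; □(p ∧ q) there: w1:T, w2:F, w4:F. ✗
w1: no successors, so □□(p ∧ q) holds vacuously. ✓
w2: successors {w3}; □(p ∧ q) there: w3:T. ✓
w3: no successors, so □□(p ∧ q) holds vacuously. ✓
w4: successors {w2}; □(p ∧ q) there: w2:F. ✗
Satisfying worlds: {w1, w2, w3}.
So □□(p ∧ q) fails at the other 2 worlds.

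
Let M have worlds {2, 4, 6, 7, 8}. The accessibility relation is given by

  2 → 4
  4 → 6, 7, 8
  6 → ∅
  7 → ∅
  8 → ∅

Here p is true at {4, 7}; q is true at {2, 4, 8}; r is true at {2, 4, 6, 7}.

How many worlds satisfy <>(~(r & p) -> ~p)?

2

2: successors {4}; ~(r & p) -> ~p there: 4:T. ✓
4: successors {6, 7, 8}; ~(r & p) -> ~p there: 6:T, 7:T, 8:T. ✓
6: no successors, so <>(~(r & p) -> ~p) fails. ✗
7: no successors, so <>(~(r & p) -> ~p) fails. ✗
8: no successors, so <>(~(r & p) -> ~p) fails. ✗
Satisfying worlds: {2, 4}.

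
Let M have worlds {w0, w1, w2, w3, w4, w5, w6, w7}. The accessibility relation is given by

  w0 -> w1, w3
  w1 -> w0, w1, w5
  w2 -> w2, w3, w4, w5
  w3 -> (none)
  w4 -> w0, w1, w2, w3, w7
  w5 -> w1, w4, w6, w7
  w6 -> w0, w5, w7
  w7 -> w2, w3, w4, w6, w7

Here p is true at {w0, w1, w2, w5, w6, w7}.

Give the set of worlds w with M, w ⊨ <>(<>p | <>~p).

{w0, w1, w2, w4, w5, w6, w7}

w0: successors {w1, w3}; <>p | <>~p there: w1:T, w3:F. ✓
w1: successors {w0, w1, w5}; <>p | <>~p there: w0:T, w1:T, w5:T. ✓
w2: successors {w2, w3, w4, w5}; <>p | <>~p there: w2:T, w3:F, w4:T, w5:T. ✓
w3: no successors, so <>(<>p | <>~p) fails. ✗
w4: successors {w0, w1, w2, w3, w7}; <>p | <>~p there: w0:T, w1:T, w2:T, w3:F, w7:T. ✓
w5: successors {w1, w4, w6, w7}; <>p | <>~p there: w1:T, w4:T, w6:T, w7:T. ✓
w6: successors {w0, w5, w7}; <>p | <>~p there: w0:T, w5:T, w7:T. ✓
w7: successors {w2, w3, w4, w6, w7}; <>p | <>~p there: w2:T, w3:F, w4:T, w6:T, w7:T. ✓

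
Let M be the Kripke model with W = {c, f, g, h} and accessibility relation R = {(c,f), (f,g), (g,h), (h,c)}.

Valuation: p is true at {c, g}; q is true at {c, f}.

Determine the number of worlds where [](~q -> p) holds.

c: successors {f}; ~q -> p there: f:T. ✓
f: successors {g}; ~q -> p there: g:T. ✓
g: successors {h}; ~q -> p there: h:F. ✗
h: successors {c}; ~q -> p there: c:T. ✓
Satisfying worlds: {c, f, h}.

3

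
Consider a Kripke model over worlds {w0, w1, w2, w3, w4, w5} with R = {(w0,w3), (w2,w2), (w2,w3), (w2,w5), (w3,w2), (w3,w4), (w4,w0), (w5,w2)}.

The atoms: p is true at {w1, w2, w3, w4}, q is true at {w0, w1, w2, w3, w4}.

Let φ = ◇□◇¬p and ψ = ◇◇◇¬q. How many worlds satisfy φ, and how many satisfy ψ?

For ◇□◇¬p:
w0: successors {w3}; □◇¬p there: w3:T. ✓
w1: no successors, so ◇□◇¬p fails. ✗
w2: successors {w2, w3, w5}; □◇¬p there: w2:F, w3:T, w5:T. ✓
w3: successors {w2, w4}; □◇¬p there: w2:F, w4:F. ✗
w4: successors {w0}; □◇¬p there: w0:F. ✗
w5: successors {w2}; □◇¬p there: w2:F. ✗
— 2 worlds.
For ◇◇◇¬q:
w0: successors {w3}; ◇◇¬q there: w3:T. ✓
w1: no successors, so ◇◇◇¬q fails. ✗
w2: successors {w2, w3, w5}; ◇◇¬q there: w2:T, w3:T, w5:T. ✓
w3: successors {w2, w4}; ◇◇¬q there: w2:T, w4:F. ✓
w4: successors {w0}; ◇◇¬q there: w0:F. ✗
w5: successors {w2}; ◇◇¬q there: w2:T. ✓
— 4 worlds.

2 and 4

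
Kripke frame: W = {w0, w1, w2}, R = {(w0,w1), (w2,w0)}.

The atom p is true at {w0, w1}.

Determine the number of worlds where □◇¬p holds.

w0: successors {w1}; ◇¬p there: w1:F. ✗
w1: no successors, so □◇¬p holds vacuously. ✓
w2: successors {w0}; ◇¬p there: w0:F. ✗
Satisfying worlds: {w1}.

1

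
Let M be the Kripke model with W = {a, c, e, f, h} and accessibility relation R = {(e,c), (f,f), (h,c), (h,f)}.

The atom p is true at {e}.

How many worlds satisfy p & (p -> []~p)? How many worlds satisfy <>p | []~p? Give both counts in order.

1 and 5

For p & (p -> []~p):
a: p is F, p -> []~p is T. ✗
c: p is F, p -> []~p is T. ✗
e: p is T, p -> []~p is T. ✓
f: p is F, p -> []~p is T. ✗
h: p is F, p -> []~p is T. ✗
— 1 world.
For <>p | []~p:
a: <>p is F, []~p is T. ✓
c: <>p is F, []~p is T. ✓
e: <>p is F, []~p is T. ✓
f: <>p is F, []~p is T. ✓
h: <>p is F, []~p is T. ✓
— 5 worlds.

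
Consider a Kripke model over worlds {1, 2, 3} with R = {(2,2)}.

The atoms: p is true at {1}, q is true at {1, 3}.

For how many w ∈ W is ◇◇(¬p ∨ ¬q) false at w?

1: no successors, so ◇◇(¬p ∨ ¬q) fails. ✗
2: successors {2}; ◇(¬p ∨ ¬q) there: 2:T. ✓
3: no successors, so ◇◇(¬p ∨ ¬q) fails. ✗
Satisfying worlds: {2}.
So ◇◇(¬p ∨ ¬q) fails at the other 2 worlds.

2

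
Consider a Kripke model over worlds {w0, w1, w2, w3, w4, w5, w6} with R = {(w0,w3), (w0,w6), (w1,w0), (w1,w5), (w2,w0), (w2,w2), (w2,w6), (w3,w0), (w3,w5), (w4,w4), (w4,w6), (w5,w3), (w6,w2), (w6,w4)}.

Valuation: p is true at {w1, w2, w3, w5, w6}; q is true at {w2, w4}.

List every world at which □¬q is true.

w0: successors {w3, w6}; ¬q there: w3:T, w6:T. ✓
w1: successors {w0, w5}; ¬q there: w0:T, w5:T. ✓
w2: successors {w0, w2, w6}; ¬q there: w0:T, w2:F, w6:T. ✗
w3: successors {w0, w5}; ¬q there: w0:T, w5:T. ✓
w4: successors {w4, w6}; ¬q there: w4:F, w6:T. ✗
w5: successors {w3}; ¬q there: w3:T. ✓
w6: successors {w2, w4}; ¬q there: w2:F, w4:F. ✗

{w0, w1, w3, w5}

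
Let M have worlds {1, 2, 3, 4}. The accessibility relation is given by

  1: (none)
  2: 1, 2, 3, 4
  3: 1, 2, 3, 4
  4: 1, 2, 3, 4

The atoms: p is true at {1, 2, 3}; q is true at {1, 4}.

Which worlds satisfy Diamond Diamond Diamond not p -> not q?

1: Diamond Diamond Diamond not p is F, not q is F. ✓
2: Diamond Diamond Diamond not p is T, not q is T. ✓
3: Diamond Diamond Diamond not p is T, not q is T. ✓
4: Diamond Diamond Diamond not p is T, not q is F. ✗

{1, 2, 3}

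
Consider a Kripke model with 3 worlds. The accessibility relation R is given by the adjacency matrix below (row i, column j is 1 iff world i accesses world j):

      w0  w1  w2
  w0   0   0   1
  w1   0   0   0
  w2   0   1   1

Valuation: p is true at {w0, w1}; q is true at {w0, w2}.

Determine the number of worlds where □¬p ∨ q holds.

w0: □¬p is T, q is T. ✓
w1: □¬p is T, q is F. ✓
w2: □¬p is F, q is T. ✓
Satisfying worlds: {w0, w1, w2}.

3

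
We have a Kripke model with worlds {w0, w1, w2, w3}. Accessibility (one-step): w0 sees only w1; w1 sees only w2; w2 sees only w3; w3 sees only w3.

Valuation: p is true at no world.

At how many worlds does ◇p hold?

0

w0: successors {w1}; p there: w1:F. ✗
w1: successors {w2}; p there: w2:F. ✗
w2: successors {w3}; p there: w3:F. ✗
w3: successors {w3}; p there: w3:F. ✗
Satisfying worlds: ∅.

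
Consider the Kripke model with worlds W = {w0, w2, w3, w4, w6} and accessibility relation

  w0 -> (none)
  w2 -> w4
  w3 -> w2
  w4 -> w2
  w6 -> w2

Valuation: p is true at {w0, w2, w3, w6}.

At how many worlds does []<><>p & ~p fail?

4

w0: []<><>p is T, ~p is F. ✗
w2: []<><>p is F, ~p is F. ✗
w3: []<><>p is T, ~p is F. ✗
w4: []<><>p is T, ~p is T. ✓
w6: []<><>p is T, ~p is F. ✗
Satisfying worlds: {w4}.
So []<><>p & ~p fails at the other 4 worlds.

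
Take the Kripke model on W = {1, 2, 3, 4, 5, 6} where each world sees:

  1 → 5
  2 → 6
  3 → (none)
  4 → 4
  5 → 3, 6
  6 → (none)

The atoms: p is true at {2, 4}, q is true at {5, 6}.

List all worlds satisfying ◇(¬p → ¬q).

1: successors {5}; ¬p → ¬q there: 5:F. ✗
2: successors {6}; ¬p → ¬q there: 6:F. ✗
3: no successors, so ◇(¬p → ¬q) fails. ✗
4: successors {4}; ¬p → ¬q there: 4:T. ✓
5: successors {3, 6}; ¬p → ¬q there: 3:T, 6:F. ✓
6: no successors, so ◇(¬p → ¬q) fails. ✗

{4, 5}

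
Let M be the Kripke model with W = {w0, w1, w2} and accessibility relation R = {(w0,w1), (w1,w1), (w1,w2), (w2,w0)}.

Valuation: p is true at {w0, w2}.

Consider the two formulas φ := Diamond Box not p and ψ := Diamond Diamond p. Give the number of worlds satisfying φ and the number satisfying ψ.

For Diamond Box not p:
w0: successors {w1}; Box not p there: w1:F. ✗
w1: successors {w1, w2}; Box not p there: w1:F, w2:F. ✗
w2: successors {w0}; Box not p there: w0:T. ✓
— 1 world.
For Diamond Diamond p:
w0: successors {w1}; Diamond p there: w1:T. ✓
w1: successors {w1, w2}; Diamond p there: w1:T, w2:T. ✓
w2: successors {w0}; Diamond p there: w0:F. ✗
— 2 worlds.

1 and 2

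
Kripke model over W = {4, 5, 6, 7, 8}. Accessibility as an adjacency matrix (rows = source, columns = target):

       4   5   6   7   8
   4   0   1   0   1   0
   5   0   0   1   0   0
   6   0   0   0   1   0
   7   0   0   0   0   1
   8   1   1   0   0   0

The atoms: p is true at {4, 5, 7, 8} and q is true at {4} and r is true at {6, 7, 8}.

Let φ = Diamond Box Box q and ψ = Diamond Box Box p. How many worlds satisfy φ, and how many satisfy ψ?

0 and 4

For Diamond Box Box q:
4: successors {5, 7}; Box Box q there: 5:F, 7:F. ✗
5: successors {6}; Box Box q there: 6:F. ✗
6: successors {7}; Box Box q there: 7:F. ✗
7: successors {8}; Box Box q there: 8:F. ✗
8: successors {4, 5}; Box Box q there: 4:F, 5:F. ✗
— 0 worlds.
For Diamond Box Box p:
4: successors {5, 7}; Box Box p there: 5:T, 7:T. ✓
5: successors {6}; Box Box p there: 6:T. ✓
6: successors {7}; Box Box p there: 7:T. ✓
7: successors {8}; Box Box p there: 8:F. ✗
8: successors {4, 5}; Box Box p there: 4:F, 5:T. ✓
— 4 worlds.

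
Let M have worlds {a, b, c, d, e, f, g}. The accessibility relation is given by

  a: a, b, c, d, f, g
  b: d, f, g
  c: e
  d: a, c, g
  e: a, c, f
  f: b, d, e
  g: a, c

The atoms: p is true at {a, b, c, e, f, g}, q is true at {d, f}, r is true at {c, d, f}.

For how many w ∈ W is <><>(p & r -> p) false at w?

a: successors {a, b, c, d, f, g}; <>(p & r -> p) there: a:T, b:T, c:T, d:T, f:T, g:T. ✓
b: successors {d, f, g}; <>(p & r -> p) there: d:T, f:T, g:T. ✓
c: successors {e}; <>(p & r -> p) there: e:T. ✓
d: successors {a, c, g}; <>(p & r -> p) there: a:T, c:T, g:T. ✓
e: successors {a, c, f}; <>(p & r -> p) there: a:T, c:T, f:T. ✓
f: successors {b, d, e}; <>(p & r -> p) there: b:T, d:T, e:T. ✓
g: successors {a, c}; <>(p & r -> p) there: a:T, c:T. ✓
Satisfying worlds: {a, b, c, d, e, f, g}.
So <><>(p & r -> p) fails at the other 0 worlds.

0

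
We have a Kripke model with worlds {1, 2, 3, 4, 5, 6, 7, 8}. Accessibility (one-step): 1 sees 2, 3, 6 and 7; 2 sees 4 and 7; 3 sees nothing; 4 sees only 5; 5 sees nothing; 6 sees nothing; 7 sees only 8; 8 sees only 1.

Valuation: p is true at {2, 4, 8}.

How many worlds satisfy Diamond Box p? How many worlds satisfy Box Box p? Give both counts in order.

For Diamond Box p:
1: successors {2, 3, 6, 7}; Box p there: 2:F, 3:T, 6:T, 7:T. ✓
2: successors {4, 7}; Box p there: 4:F, 7:T. ✓
3: no successors, so Diamond Box p fails. ✗
4: successors {5}; Box p there: 5:T. ✓
5: no successors, so Diamond Box p fails. ✗
6: no successors, so Diamond Box p fails. ✗
7: successors {8}; Box p there: 8:F. ✗
8: successors {1}; Box p there: 1:F. ✗
— 3 worlds.
For Box Box p:
1: successors {2, 3, 6, 7}; Box p there: 2:F, 3:T, 6:T, 7:T. ✗
2: successors {4, 7}; Box p there: 4:F, 7:T. ✗
3: no successors, so Box Box p holds vacuously. ✓
4: successors {5}; Box p there: 5:T. ✓
5: no successors, so Box Box p holds vacuously. ✓
6: no successors, so Box Box p holds vacuously. ✓
7: successors {8}; Box p there: 8:F. ✗
8: successors {1}; Box p there: 1:F. ✗
— 4 worlds.

3 and 4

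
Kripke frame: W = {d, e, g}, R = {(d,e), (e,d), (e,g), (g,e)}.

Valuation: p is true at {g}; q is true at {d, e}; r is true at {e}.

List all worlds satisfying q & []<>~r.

{d}

d: q is T, []<>~r is T. ✓
e: q is T, []<>~r is F. ✗
g: q is F, []<>~r is T. ✗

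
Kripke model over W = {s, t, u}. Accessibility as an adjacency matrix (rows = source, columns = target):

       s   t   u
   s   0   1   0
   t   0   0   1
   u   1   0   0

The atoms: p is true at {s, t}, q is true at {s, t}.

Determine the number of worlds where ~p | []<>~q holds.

2

s: ~p is F, []<>~q is T. ✓
t: ~p is F, []<>~q is F. ✗
u: ~p is T, []<>~q is F. ✓
Satisfying worlds: {s, u}.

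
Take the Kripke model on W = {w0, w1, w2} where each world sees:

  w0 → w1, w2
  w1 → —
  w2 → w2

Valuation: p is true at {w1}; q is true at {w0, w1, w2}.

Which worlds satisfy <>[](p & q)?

{w0}

w0: successors {w1, w2}; [](p & q) there: w1:T, w2:F. ✓
w1: no successors, so <>[](p & q) fails. ✗
w2: successors {w2}; [](p & q) there: w2:F. ✗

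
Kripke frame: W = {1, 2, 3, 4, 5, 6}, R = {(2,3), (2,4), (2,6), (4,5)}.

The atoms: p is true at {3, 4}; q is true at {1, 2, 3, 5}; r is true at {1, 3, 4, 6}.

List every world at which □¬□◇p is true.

1: no successors, so □¬□◇p holds vacuously. ✓
2: successors {3, 4, 6}; ¬□◇p there: 3:F, 4:T, 6:F. ✗
3: no successors, so □¬□◇p holds vacuously. ✓
4: successors {5}; ¬□◇p there: 5:F. ✗
5: no successors, so □¬□◇p holds vacuously. ✓
6: no successors, so □¬□◇p holds vacuously. ✓

{1, 3, 5, 6}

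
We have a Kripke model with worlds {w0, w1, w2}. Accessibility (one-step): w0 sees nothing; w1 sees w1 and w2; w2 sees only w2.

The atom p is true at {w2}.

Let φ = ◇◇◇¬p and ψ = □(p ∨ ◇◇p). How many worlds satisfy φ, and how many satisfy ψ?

For ◇◇◇¬p:
w0: no successors, so ◇◇◇¬p fails. ✗
w1: successors {w1, w2}; ◇◇¬p there: w1:T, w2:F. ✓
w2: successors {w2}; ◇◇¬p there: w2:F. ✗
— 1 world.
For □(p ∨ ◇◇p):
w0: no successors, so □(p ∨ ◇◇p) holds vacuously. ✓
w1: successors {w1, w2}; p ∨ ◇◇p there: w1:T, w2:T. ✓
w2: successors {w2}; p ∨ ◇◇p there: w2:T. ✓
— 3 worlds.

1 and 3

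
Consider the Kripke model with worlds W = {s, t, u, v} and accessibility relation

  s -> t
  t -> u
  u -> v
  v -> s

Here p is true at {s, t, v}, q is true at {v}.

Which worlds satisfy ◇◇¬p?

{s}

s: successors {t}; ◇¬p there: t:T. ✓
t: successors {u}; ◇¬p there: u:F. ✗
u: successors {v}; ◇¬p there: v:F. ✗
v: successors {s}; ◇¬p there: s:F. ✗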